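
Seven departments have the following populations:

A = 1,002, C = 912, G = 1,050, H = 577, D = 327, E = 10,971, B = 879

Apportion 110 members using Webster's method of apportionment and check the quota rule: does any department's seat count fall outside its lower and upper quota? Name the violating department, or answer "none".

Standard quotas: A 7.012, C 6.382, G 7.348, H 4.038, D 2.288, E 76.779, B 6.152.
Webster allocation: A 7, C 6, G 7, H 4, D 2, E 78, B 6.
E has quota 76.779 (lower 76, upper 77) but receives 78 — outside the quota interval.

E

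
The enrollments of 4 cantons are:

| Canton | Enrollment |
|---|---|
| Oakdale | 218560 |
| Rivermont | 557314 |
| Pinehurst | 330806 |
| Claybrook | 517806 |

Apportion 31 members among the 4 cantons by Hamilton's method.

Oakdale 4, Rivermont 11, Pinehurst 6, Claybrook 10

The standard divisor is 1624486/31 ≈ 52402.774.
Standard quotas: Oakdale 4.1708, Rivermont 10.6352, Pinehurst 6.3128, Claybrook 9.8813.
Lower quotas: Oakdale 4, Rivermont 10, Pinehurst 6, Claybrook 9 (sum 29, leaving 2 seats).
Remainders in descending order: Claybrook 0.8813, Rivermont 0.6352, Pinehurst 0.3128, Oakdale 0.1708.
The surplus seats go to Claybrook, Rivermont.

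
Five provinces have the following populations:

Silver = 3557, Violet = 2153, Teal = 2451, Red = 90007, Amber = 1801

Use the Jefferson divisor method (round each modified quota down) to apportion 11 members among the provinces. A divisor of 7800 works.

Silver 0; Violet 0; Teal 0; Red 11; Amber 0

With modified divisor 7800: modified quotas Silver 0.456, Violet 0.276, Teal 0.314, Red 11.539, Amber 0.231.
Rounding down: Silver 0, Violet 0, Teal 0, Red 11, Amber 0 (total 11).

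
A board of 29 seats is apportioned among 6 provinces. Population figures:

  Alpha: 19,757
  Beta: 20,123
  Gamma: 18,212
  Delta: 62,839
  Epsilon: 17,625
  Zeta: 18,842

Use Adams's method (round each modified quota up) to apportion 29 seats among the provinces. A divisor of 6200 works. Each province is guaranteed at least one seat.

With modified divisor 6200: modified quotas Alpha 3.187, Beta 3.246, Gamma 2.937, Delta 10.135, Epsilon 2.843, Zeta 3.039.
Rounding up: Alpha 4, Beta 4, Gamma 3, Delta 11, Epsilon 3, Zeta 4 (total 29).

Alpha 4; Beta 4; Gamma 3; Delta 11; Epsilon 3; Zeta 4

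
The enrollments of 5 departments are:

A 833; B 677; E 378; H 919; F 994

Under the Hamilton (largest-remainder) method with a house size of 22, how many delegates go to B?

The standard divisor is 3801/22 ≈ 172.773.
Standard quotas: A 4.821, B 3.918, E 2.188, H 5.319, F 5.753.
Lower quotas: A 4, B 3, E 2, H 5, F 5 (sum 19, leaving 3 seats).
Remainders in descending order: B 0.918, A 0.821, F 0.753, H 0.319, E 0.188.
Largest remainders: B, A, F receive the extra seats.
B receives 4.

4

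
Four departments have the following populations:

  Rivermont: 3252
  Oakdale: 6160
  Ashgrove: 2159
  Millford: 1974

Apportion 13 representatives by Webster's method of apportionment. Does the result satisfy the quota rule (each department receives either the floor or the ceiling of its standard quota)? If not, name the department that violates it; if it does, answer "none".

none

Standard quotas: Rivermont 3.121, Oakdale 5.912, Ashgrove 2.072, Millford 1.895.
Webster allocation: Rivermont 3, Oakdale 6, Ashgrove 2, Millford 2.
Every allocation lies between the lower and upper quota.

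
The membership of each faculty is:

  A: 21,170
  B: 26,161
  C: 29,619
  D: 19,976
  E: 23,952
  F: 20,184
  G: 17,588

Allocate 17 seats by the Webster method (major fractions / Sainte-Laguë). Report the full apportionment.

A 2, B 3, C 3, D 2, E 3, F 2, G 2

Standard divisor 158650/17 ≈ 9332.353; standard quotas: A 2.268, B 2.803, C 3.174, D 2.141, E 2.567, F 2.163, G 1.885.
Rounding to the nearest integer gives A 2, B 3, C 3, D 2, E 3, F 2, G 2 — total 17, matching the house size, so no adjustment is needed.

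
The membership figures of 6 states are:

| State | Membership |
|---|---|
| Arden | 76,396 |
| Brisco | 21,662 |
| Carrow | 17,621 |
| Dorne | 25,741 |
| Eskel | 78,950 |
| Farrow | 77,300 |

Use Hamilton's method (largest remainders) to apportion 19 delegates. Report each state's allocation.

Arden: 5, Brisco: 1, Carrow: 1, Dorne: 2, Eskel: 5, Farrow: 5

Total 297670; standard divisor 297670/19 ≈ 15666.842.
Standard quotas: Arden 4.8763, Brisco 1.3827, Carrow 1.1247, Dorne 1.6430, Eskel 5.0393, Farrow 4.9340.
Lower quotas: Arden 4, Brisco 1, Carrow 1, Dorne 1, Eskel 5, Farrow 4 (sum 16, leaving 3 seats).
Remainders in descending order: Farrow 0.9340, Arden 0.8763, Dorne 0.6430, Brisco 0.3827, Carrow 0.1247, Eskel 0.0393.
Largest remainders: Farrow, Arden, Dorne receive the extra seats.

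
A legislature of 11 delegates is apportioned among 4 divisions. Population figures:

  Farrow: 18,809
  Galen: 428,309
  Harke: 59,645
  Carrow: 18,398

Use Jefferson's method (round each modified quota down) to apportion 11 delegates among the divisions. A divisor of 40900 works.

Farrow: 0, Galen: 10, Harke: 1, Carrow: 0

With modified divisor 40900: modified quotas Farrow 0.460, Galen 10.472, Harke 1.458, Carrow 0.450.
Rounding down: Farrow 0, Galen 10, Harke 1, Carrow 0 (total 11).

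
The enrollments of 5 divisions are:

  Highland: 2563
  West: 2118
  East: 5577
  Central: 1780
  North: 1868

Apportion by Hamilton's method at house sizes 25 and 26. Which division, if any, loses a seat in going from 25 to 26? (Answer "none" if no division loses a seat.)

At 25 seats: Highland 5, West 4, East 10, Central 3, North 3.
At 26 seats: Highland 5, West 4, East 10, Central 3, North 4.
No division's allocation decreased.

none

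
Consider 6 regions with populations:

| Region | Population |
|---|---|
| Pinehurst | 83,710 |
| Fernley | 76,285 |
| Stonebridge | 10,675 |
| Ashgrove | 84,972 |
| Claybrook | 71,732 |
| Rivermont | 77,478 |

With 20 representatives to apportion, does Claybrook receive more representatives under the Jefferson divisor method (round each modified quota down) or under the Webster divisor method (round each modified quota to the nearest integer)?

Jefferson: Pinehurst 4, Fernley 4, Stonebridge 0, Ashgrove 4, Claybrook 4, Rivermont 4.
Webster: Pinehurst 4, Fernley 4, Stonebridge 1, Ashgrove 4, Claybrook 3, Rivermont 4.
Claybrook gets 4 under Jefferson and 3 under Webster.

Jefferson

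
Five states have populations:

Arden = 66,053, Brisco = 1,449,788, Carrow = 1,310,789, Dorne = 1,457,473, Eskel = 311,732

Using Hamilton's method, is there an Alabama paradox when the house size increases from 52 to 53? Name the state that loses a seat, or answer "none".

At 52 seats: Arden 1, Brisco 16, Carrow 15, Dorne 16, Eskel 4.
At 53 seats: Arden 1, Brisco 17, Carrow 15, Dorne 17, Eskel 3.
Eskel drops from 4 to 3.

Eskel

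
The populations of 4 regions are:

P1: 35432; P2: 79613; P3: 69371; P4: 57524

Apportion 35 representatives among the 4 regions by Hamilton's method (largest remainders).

P1: 5; P2: 12; P3: 10; P4: 8

Standard divisor: 241940 ÷ 35 ≈ 6912.571.
Standard quotas: P1 5.1257, P2 11.5171, P3 10.0355, P4 8.3216.
Lower quotas: P1 5, P2 11, P3 10, P4 8 (sum 34, leaving 1 seat).
Remainders in descending order: P2 0.5171, P4 0.3216, P1 0.1257, P3 0.0355.
Largest remainder: P2 receives the extra seat.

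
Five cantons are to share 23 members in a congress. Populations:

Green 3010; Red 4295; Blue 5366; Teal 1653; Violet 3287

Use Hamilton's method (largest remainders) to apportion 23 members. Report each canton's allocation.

Green 4, Red 6, Blue 7, Teal 2, Violet 4

The standard divisor is 17611/23 ≈ 765.696.
Standard quotas: Green 3.9311, Red 5.6093, Blue 7.0080, Teal 2.1588, Violet 4.2928.
Lower quotas: Green 3, Red 5, Blue 7, Teal 2, Violet 4 (sum 21, leaving 2 seats).
Remainders in descending order: Green 0.9311, Red 0.6093, Violet 0.2928, Teal 0.1588, Blue 0.0080.
Largest remainders: Green, Red receive the extra seats.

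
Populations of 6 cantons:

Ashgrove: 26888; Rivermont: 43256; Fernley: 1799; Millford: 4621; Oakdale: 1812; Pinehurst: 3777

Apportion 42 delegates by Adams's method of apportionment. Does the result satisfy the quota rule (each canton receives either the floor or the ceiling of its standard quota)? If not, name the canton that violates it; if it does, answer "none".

Rivermont

Standard quotas: Ashgrove 13.746, Rivermont 22.114, Fernley 0.920, Millford 2.362, Oakdale 0.926, Pinehurst 1.931.
Adams allocation: Ashgrove 14, Rivermont 21, Fernley 1, Millford 3, Oakdale 1, Pinehurst 2.
Rivermont has quota 22.114 (lower 22, upper 23) but receives 21 — outside the quota interval.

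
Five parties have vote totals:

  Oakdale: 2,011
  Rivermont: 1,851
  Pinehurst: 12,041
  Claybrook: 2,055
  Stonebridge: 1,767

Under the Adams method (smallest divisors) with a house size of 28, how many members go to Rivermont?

Standard divisor 19725/28 ≈ 704.464; standard quotas: Oakdale 2.855, Rivermont 2.628, Pinehurst 17.092, Claybrook 2.917, Stonebridge 2.508.
Rounding up gives 3, 3, 18, 3, 3 = 30 seats, so the divisor must be adjusted.
With modified divisor 800: modified quotas Oakdale 2.514, Rivermont 2.314, Pinehurst 15.051, Claybrook 2.569, Stonebridge 2.209.
Rounding up: Oakdale 3, Rivermont 3, Pinehurst 16, Claybrook 3, Stonebridge 3 (total 28).
Rivermont receives 3.

3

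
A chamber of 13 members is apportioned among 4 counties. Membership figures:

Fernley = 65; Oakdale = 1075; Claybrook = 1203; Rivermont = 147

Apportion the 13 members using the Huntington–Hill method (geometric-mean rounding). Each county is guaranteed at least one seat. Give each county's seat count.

Fernley 1, Oakdale 5, Claybrook 6, Rivermont 1

With divisor 208: modified quotas Fernley 0.312, Oakdale 5.168, Claybrook 5.784, Rivermont 0.707.
Geometric-mean thresholds: Fernley (min 1), Oakdale √(5·6)=5.477, Claybrook √(5·6)=5.477, Rivermont (min 1).
Each quota rounded against its threshold gives Fernley 1, Oakdale 5, Claybrook 6, Rivermont 1 (total 13).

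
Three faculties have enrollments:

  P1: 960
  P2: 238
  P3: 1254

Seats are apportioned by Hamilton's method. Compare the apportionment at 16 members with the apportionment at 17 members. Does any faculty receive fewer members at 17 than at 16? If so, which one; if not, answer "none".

At 16 seats: P1 6, P2 2, P3 8.
At 17 seats: P1 7, P2 1, P3 9.
P2 drops from 2 to 1.

P2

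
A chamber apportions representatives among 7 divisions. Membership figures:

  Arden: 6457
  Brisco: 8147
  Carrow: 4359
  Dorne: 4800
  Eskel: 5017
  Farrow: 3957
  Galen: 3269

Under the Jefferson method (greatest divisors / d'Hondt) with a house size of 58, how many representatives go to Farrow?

6

Standard divisor 36006/58 ≈ 620.793; standard quotas: Arden 10.401, Brisco 13.124, Carrow 7.022, Dorne 7.732, Eskel 8.082, Farrow 6.374, Galen 5.266.
Rounding down gives 10, 13, 7, 7, 8, 6, 5 = 56 seats, so the divisor must be adjusted.
With modified divisor 584: modified quotas Arden 11.057, Brisco 13.950, Carrow 7.464, Dorne 8.219, Eskel 8.591, Farrow 6.776, Galen 5.598.
Rounding down: Arden 11, Brisco 13, Carrow 7, Dorne 8, Eskel 8, Farrow 6, Galen 5 (total 58).
Farrow receives 6.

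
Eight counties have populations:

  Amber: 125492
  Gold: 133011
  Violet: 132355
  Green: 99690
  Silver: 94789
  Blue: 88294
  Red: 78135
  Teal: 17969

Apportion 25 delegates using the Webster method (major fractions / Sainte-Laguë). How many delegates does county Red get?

Standard divisor 769735/25 ≈ 30789.4; standard quotas: Amber 4.076, Gold 4.320, Violet 4.299, Green 3.238, Silver 3.079, Blue 2.868, Red 2.538, Teal 0.584.
Rounding to the nearest integer gives Amber 4, Gold 4, Violet 4, Green 3, Silver 3, Blue 3, Red 3, Teal 1 — total 25, matching the house size, so no adjustment is needed.
Red receives 3.

3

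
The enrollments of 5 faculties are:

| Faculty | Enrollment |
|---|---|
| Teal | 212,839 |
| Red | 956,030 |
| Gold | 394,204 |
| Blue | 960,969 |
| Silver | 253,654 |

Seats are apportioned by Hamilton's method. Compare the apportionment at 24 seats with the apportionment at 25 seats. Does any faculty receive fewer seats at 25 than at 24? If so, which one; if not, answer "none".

At 24 seats: Teal 2, Red 8, Gold 4, Blue 8, Silver 2.
At 25 seats: Teal 2, Red 9, Gold 3, Blue 9, Silver 2.
Gold drops from 4 to 3.

Gold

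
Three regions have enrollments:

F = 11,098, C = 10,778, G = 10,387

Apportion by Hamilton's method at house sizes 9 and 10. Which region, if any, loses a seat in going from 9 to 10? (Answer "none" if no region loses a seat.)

At 9 seats: F 3, C 3, G 3.
At 10 seats: F 4, C 3, G 3.
No region's allocation decreased.

none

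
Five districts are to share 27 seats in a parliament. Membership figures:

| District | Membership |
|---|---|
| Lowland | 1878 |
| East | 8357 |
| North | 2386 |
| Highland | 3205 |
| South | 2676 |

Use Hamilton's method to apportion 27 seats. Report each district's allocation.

Lowland: 3, East: 12, North: 3, Highland: 5, South: 4

Standard divisor: 18502 ÷ 27 ≈ 685.259.
Standard quotas: Lowland 2.7406, East 12.1954, North 3.4819, Highland 4.6771, South 3.9051.
Lower quotas: Lowland 2, East 12, North 3, Highland 4, South 3 (sum 24, leaving 3 seats).
Remainders in descending order: South 0.9051, Lowland 0.7406, Highland 0.6771, North 0.4819, East 0.1954.
Largest remainders: South, Lowland, Highland receive the extra seats.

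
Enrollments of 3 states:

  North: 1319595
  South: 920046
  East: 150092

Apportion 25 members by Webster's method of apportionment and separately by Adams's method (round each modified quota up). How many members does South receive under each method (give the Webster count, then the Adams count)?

9 and 10

Webster: North 14, South 9, East 2.
Adams: North 13, South 10, East 2.
South gets 9 under Webster and 10 under Adams.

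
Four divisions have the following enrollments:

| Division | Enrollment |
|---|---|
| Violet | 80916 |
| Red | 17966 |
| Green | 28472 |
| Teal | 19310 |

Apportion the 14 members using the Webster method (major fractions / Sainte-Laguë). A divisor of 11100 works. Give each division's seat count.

With modified divisor 11100: modified quotas Violet 7.290, Red 1.619, Green 2.565, Teal 1.740.
Rounding to the nearest integer: Violet 7, Red 2, Green 3, Teal 2 (total 14).

Violet=7; Red=2; Green=3; Teal=2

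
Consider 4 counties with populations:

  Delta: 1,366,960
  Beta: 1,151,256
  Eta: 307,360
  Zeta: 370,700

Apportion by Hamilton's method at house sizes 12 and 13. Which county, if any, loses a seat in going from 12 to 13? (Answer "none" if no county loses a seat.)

Zeta

At 12 seats: Delta 5, Beta 4, Eta 1, Zeta 2.
At 13 seats: Delta 6, Beta 5, Eta 1, Zeta 1.
Zeta drops from 2 to 1.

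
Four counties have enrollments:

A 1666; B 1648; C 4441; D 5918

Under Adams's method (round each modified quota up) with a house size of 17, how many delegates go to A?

2

Standard divisor 13673/17 ≈ 804.294; standard quotas: A 2.071, B 2.049, C 5.522, D 7.358.
Rounding up gives 3, 3, 6, 8 = 20 seats, so the divisor must be adjusted.
With modified divisor 870: modified quotas A 1.915, B 1.894, C 5.105, D 6.802.
Rounding up: A 2, B 2, C 6, D 7 (total 17).
A receives 2.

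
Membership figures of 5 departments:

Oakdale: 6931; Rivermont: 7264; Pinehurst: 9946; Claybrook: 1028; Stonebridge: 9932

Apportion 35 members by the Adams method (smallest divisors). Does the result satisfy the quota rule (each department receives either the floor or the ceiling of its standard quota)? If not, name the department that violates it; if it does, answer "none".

Standard quotas: Oakdale 6.911, Rivermont 7.243, Pinehurst 9.917, Claybrook 1.025, Stonebridge 9.903.
Adams allocation: Oakdale 7, Rivermont 7, Pinehurst 10, Claybrook 1, Stonebridge 10.
Every allocation lies between the lower and upper quota.

none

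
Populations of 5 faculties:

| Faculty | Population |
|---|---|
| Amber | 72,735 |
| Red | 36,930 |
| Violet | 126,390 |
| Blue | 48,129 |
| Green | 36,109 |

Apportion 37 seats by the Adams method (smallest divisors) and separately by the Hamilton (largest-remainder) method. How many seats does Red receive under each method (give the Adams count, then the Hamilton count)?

Adams: Amber 8, Red 5, Violet 14, Blue 6, Green 4.
Hamilton: Amber 8, Red 4, Violet 15, Blue 6, Green 4.
Red gets 5 under Adams and 4 under Hamilton.

5 and 4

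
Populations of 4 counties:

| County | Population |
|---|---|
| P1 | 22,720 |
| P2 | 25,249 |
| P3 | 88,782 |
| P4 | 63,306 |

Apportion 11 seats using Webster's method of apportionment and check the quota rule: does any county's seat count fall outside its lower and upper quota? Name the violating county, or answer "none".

Standard quotas: P1 1.249, P2 1.388, P3 4.882, P4 3.481.
Webster allocation: P1 1, P2 1, P3 5, P4 4.
Every allocation lies between the lower and upper quota.

none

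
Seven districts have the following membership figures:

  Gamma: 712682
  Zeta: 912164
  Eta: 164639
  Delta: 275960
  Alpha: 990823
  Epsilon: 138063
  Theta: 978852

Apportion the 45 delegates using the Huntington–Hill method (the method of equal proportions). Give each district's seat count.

Gamma: 8, Zeta: 10, Eta: 2, Delta: 3, Alpha: 10, Epsilon: 2, Theta: 10

With divisor 94854: modified quotas Gamma 7.513, Zeta 9.617, Eta 1.736, Delta 2.909, Alpha 10.446, Epsilon 1.456, Theta 10.320.
Geometric-mean thresholds: Gamma √(7·8)=7.483, Zeta √(9·10)=9.487, Eta √(1·2)=1.414, Delta √(2·3)=2.449, Alpha √(10·11)=10.488, Epsilon √(1·2)=1.414, Theta √(10·11)=10.488.
Each quota rounded against its threshold gives Gamma 8, Zeta 10, Eta 2, Delta 3, Alpha 10, Epsilon 2, Theta 10 (total 45).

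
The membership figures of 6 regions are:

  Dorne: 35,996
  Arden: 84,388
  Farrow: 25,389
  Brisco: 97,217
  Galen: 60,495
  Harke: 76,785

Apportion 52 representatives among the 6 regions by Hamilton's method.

Dorne: 5, Arden: 12, Farrow: 3, Brisco: 13, Galen: 8, Harke: 11

Total 380270; standard divisor 380270/52 ≈ 7312.885.
Standard quotas: Dorne 4.9223, Arden 11.5396, Farrow 3.4718, Brisco 13.2939, Galen 8.2724, Harke 10.5000.
Lower quotas: Dorne 4, Arden 11, Farrow 3, Brisco 13, Galen 8, Harke 10 (sum 49, leaving 3 seats).
Remainders in descending order: Dorne 0.9223, Arden 0.5396, Harke 0.5000, Farrow 0.4718, Brisco 0.2939, Galen 0.2724.
The surplus seats go to Dorne, Arden, Harke.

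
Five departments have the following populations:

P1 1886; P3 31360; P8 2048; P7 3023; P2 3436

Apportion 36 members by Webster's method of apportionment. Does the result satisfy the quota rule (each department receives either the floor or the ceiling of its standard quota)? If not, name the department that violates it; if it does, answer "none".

P3

Standard quotas: P1 1.626, P3 27.039, P8 1.766, P7 2.606, P2 2.963.
Webster allocation: P1 2, P3 26, P8 2, P7 3, P2 3.
P3 has quota 27.039 (lower 27, upper 28) but receives 26 — outside the quota interval.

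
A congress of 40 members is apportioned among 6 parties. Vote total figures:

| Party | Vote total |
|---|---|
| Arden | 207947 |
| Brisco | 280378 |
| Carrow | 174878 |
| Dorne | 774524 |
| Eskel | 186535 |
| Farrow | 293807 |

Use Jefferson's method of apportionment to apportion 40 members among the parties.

Arden=4, Brisco=6, Carrow=3, Dorne=17, Eskel=4, Farrow=6

Standard divisor 1918069/40 ≈ 47951.725; standard quotas: Arden 4.337, Brisco 5.847, Carrow 3.647, Dorne 16.152, Eskel 3.890, Farrow 6.127.
Rounding down gives 4, 5, 3, 16, 3, 6 = 37 seats, so the divisor must be adjusted.
With modified divisor 44600: modified quotas Arden 4.662, Brisco 6.287, Carrow 3.921, Dorne 17.366, Eskel 4.182, Farrow 6.588.
Rounding down: Arden 4, Brisco 6, Carrow 3, Dorne 17, Eskel 4, Farrow 6 (total 40).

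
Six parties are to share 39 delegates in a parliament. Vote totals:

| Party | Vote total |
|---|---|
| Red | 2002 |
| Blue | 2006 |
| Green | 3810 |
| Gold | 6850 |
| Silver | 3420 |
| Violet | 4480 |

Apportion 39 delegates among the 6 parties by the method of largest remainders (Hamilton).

The standard divisor is 22568/39 ≈ 578.667.
Standard quotas: Red 3.4597, Blue 3.4666, Green 6.5841, Gold 11.8376, Silver 5.9101, Violet 7.7419.
Lower quotas: Red 3, Blue 3, Green 6, Gold 11, Silver 5, Violet 7 (sum 35, leaving 4 seats).
Remainders in descending order: Silver 0.9101, Gold 0.8376, Violet 0.7419, Green 0.5841, Blue 0.4666, Red 0.4597.
Largest remainders: Silver, Gold, Violet, Green receive the extra seats.

Red: 3, Blue: 3, Green: 7, Gold: 12, Silver: 6, Violet: 8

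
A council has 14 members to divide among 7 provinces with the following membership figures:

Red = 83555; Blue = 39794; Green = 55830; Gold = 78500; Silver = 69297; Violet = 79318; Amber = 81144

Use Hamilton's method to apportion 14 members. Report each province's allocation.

Red 3, Blue 1, Green 2, Gold 2, Silver 2, Violet 2, Amber 2

Total 487438; standard divisor 487438/14 = 34817.
Standard quotas: Red 2.3998, Blue 1.1429, Green 1.6035, Gold 2.2546, Silver 1.9903, Violet 2.2781, Amber 2.3306.
Lower quotas: Red 2, Blue 1, Green 1, Gold 2, Silver 1, Violet 2, Amber 2 (sum 11, leaving 3 seats).
Remainders in descending order: Silver 0.9903, Green 0.6035, Red 0.3998, Amber 0.3306, Violet 0.2781, Gold 0.2546, Blue 0.1429.
The surplus seats go to Silver, Green, Red.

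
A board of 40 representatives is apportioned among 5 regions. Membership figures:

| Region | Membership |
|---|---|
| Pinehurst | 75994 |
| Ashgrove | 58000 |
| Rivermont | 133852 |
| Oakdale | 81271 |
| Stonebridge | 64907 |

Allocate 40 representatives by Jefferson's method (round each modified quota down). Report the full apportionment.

Standard divisor 414024/40 ≈ 10350.6; standard quotas: Pinehurst 7.342, Ashgrove 5.604, Rivermont 12.932, Oakdale 7.852, Stonebridge 6.271.
Rounding down gives 7, 5, 12, 7, 6 = 37 seats, so the divisor must be adjusted.
With modified divisor 9600: modified quotas Pinehurst 7.916, Ashgrove 6.042, Rivermont 13.943, Oakdale 8.466, Stonebridge 6.761.
Rounding down: Pinehurst 7, Ashgrove 6, Rivermont 13, Oakdale 8, Stonebridge 6 (total 40).

Pinehurst 7, Ashgrove 6, Rivermont 13, Oakdale 8, Stonebridge 6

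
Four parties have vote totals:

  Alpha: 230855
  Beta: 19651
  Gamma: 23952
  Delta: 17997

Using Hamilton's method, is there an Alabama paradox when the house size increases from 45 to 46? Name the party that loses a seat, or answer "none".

none

At 45 seats: Alpha 35, Beta 3, Gamma 4, Delta 3.
At 46 seats: Alpha 36, Beta 3, Gamma 4, Delta 3.
No party's allocation decreased.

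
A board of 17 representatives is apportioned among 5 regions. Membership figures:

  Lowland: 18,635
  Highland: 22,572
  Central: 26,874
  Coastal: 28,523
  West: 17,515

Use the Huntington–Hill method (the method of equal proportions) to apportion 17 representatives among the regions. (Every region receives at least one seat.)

With divisor 6833: modified quotas Lowland 2.727, Highland 3.303, Central 3.933, Coastal 4.174, West 2.563.
Geometric-mean thresholds: Lowland √(2·3)=2.449, Highland √(3·4)=3.464, Central √(3·4)=3.464, Coastal √(4·5)=4.472, West √(2·3)=2.449.
Each quota rounded against its threshold gives Lowland 3, Highland 3, Central 4, Coastal 4, West 3 (total 17).

Lowland=3; Highland=3; Central=4; Coastal=4; West=3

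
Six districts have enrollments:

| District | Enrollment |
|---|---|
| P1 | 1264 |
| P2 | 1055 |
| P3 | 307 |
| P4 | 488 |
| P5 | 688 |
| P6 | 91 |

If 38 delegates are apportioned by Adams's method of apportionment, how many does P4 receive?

5

Standard divisor 3893/38 ≈ 102.447; standard quotas: P1 12.338, P2 10.298, P3 2.997, P4 4.763, P5 6.716, P6 0.888.
Rounding up gives 13, 11, 3, 5, 7, 1 = 40 seats, so the divisor must be adjusted.
With modified divisor 110: modified quotas P1 11.491, P2 9.591, P3 2.791, P4 4.436, P5 6.255, P6 0.827.
Rounding up: P1 12, P2 10, P3 3, P4 5, P5 7, P6 1 (total 38).
P4 receives 5.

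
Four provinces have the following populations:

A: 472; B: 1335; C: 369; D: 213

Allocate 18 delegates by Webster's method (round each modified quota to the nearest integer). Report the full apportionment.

A: 3; B: 10; C: 3; D: 2

Standard divisor 2389/18 ≈ 132.722; standard quotas: A 3.556, B 10.059, C 2.780, D 1.605.
Rounding to the nearest integer gives 4, 10, 3, 2 = 19 seats, so the divisor must be adjusted.
With modified divisor 140: modified quotas A 3.371, B 9.536, C 2.636, D 1.521.
Rounding to the nearest integer: A 3, B 10, C 3, D 2 (total 18).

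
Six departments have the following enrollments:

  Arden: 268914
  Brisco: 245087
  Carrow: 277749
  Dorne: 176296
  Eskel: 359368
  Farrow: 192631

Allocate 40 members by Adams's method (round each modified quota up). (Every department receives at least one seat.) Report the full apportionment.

Arden=7, Brisco=7, Carrow=7, Dorne=5, Eskel=9, Farrow=5

Standard divisor 1520045/40 ≈ 38001.125; standard quotas: Arden 7.076, Brisco 6.449, Carrow 7.309, Dorne 4.639, Eskel 9.457, Farrow 5.069.
Rounding up gives 8, 7, 8, 5, 10, 6 = 44 seats, so the divisor must be adjusted.
With modified divisor 40400: modified quotas Arden 6.656, Brisco 6.067, Carrow 6.875, Dorne 4.364, Eskel 8.895, Farrow 4.768.
Rounding up: Arden 7, Brisco 7, Carrow 7, Dorne 5, Eskel 9, Farrow 5 (total 40).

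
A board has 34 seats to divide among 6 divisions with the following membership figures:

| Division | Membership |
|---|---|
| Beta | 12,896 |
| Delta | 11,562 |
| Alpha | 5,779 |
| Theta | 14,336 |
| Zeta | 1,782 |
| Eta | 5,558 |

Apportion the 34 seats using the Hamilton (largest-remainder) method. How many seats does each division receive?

Standard divisor: 51913 ÷ 34 ≈ 1526.853.
Standard quotas: Beta 8.4461, Delta 7.5724, Alpha 3.7849, Theta 9.3892, Zeta 1.1671, Eta 3.6402.
Lower quotas: Beta 8, Delta 7, Alpha 3, Theta 9, Zeta 1, Eta 3 (sum 31, leaving 3 seats).
Remainders in descending order: Alpha 0.7849, Eta 0.6402, Delta 0.5724, Beta 0.4461, Theta 0.3892, Zeta 0.1671.
The surplus seats go to Alpha, Eta, Delta.

Beta 8, Delta 8, Alpha 4, Theta 9, Zeta 1, Eta 4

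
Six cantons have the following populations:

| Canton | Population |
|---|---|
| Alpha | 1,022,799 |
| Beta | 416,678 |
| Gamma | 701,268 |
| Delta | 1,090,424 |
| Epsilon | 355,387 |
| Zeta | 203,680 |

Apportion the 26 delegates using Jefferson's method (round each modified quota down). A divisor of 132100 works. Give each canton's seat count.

Alpha 7, Beta 3, Gamma 5, Delta 8, Epsilon 2, Zeta 1

With modified divisor 132100: modified quotas Alpha 7.743, Beta 3.154, Gamma 5.309, Delta 8.255, Epsilon 2.690, Zeta 1.542.
Rounding down: Alpha 7, Beta 3, Gamma 5, Delta 8, Epsilon 2, Zeta 1 (total 26).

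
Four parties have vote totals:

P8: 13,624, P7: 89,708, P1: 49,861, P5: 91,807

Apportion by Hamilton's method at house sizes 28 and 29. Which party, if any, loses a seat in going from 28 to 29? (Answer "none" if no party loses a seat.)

P8

At 28 seats: P8 2, P7 10, P1 6, P5 10.
At 29 seats: P8 1, P7 11, P1 6, P5 11.
P8 drops from 2 to 1.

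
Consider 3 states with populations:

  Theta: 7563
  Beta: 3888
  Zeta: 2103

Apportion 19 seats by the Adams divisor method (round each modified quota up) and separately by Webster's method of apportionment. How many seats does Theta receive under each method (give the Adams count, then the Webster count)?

10 and 11

Adams: Theta 10, Beta 6, Zeta 3.
Webster: Theta 11, Beta 5, Zeta 3.
Theta gets 10 under Adams and 11 under Webster.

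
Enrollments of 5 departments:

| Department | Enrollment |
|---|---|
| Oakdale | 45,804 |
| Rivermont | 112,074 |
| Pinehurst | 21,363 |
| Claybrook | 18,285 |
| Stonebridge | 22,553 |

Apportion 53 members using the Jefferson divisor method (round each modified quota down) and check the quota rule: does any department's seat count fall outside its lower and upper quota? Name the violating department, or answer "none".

Rivermont

Standard quotas: Oakdale 11.031, Rivermont 26.990, Pinehurst 5.145, Claybrook 4.403, Stonebridge 5.431.
Jefferson allocation: Oakdale 11, Rivermont 28, Pinehurst 5, Claybrook 4, Stonebridge 5.
Rivermont has quota 26.990 (lower 26, upper 27) but receives 28 — outside the quota interval.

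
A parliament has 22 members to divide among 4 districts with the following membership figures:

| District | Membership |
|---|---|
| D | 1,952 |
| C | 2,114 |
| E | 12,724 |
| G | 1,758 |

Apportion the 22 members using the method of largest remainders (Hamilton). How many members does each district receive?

Standard divisor: 18548 ÷ 22 ≈ 843.091.
Standard quotas: D 2.3153, C 2.5074, E 15.0921, G 2.0852.
Lower quotas: D 2, C 2, E 15, G 2 (sum 21, leaving 1 seat).
Remainders in descending order: C 0.5074, D 0.3153, E 0.0921, G 0.0852.
The surplus seat goes to C.

D=2, C=3, E=15, G=2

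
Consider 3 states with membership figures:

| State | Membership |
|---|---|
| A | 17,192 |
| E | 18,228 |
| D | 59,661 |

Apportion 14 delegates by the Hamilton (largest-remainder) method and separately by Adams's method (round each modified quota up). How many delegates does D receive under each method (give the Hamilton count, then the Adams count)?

9 and 8

Hamilton: A 2, E 3, D 9.
Adams: A 3, E 3, D 8.
D gets 9 under Hamilton and 8 under Adams.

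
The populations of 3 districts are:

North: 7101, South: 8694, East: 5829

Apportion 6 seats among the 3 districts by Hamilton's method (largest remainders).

Standard divisor: 21624 ÷ 6 = 3604.
Standard quotas: North 1.9703, South 2.4123, East 1.6174.
Lower quotas: North 1, South 2, East 1 (sum 4, leaving 2 seats).
Remainders in descending order: North 0.9703, East 0.6174, South 0.4123.
The surplus seats go to North, East.

North 2, South 2, East 2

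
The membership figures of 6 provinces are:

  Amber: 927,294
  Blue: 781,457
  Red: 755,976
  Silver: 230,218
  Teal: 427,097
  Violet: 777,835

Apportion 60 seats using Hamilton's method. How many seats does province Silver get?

3

Total 3899877; standard divisor 3899877/60 ≈ 64997.95.
Standard quotas: Amber 14.2665, Blue 12.0228, Red 11.6308, Silver 3.5419, Teal 6.5709, Violet 11.9671.
Lower quotas: Amber 14, Blue 12, Red 11, Silver 3, Teal 6, Violet 11 (sum 57, leaving 3 seats).
Remainders in descending order: Violet 0.9671, Red 0.6308, Teal 0.5709, Silver 0.5419, Amber 0.2665, Blue 0.0228.
The surplus seats go to Violet, Red, Teal.
Silver receives 3.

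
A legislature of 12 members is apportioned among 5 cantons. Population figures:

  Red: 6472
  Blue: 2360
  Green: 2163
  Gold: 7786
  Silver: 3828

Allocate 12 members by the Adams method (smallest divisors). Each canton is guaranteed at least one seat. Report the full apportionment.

Red=3, Blue=2, Green=1, Gold=4, Silver=2

Standard divisor 22609/12 ≈ 1884.083; standard quotas: Red 3.435, Blue 1.253, Green 1.148, Gold 4.133, Silver 2.032.
Rounding up gives 4, 2, 2, 5, 3 = 16 seats, so the divisor must be adjusted.
With modified divisor 2300: modified quotas Red 2.814, Blue 1.026, Green 0.940, Gold 3.385, Silver 1.664.
Rounding up: Red 3, Blue 2, Green 1, Gold 4, Silver 2 (total 12).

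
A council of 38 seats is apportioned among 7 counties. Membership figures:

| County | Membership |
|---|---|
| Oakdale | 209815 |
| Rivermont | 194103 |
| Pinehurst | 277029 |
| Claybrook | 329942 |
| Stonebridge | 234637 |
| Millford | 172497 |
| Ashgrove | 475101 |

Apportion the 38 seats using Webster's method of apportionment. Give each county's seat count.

Standard divisor 1893124/38 ≈ 49819.053; standard quotas: Oakdale 4.212, Rivermont 3.896, Pinehurst 5.561, Claybrook 6.623, Stonebridge 4.710, Millford 3.462, Ashgrove 9.537.
Rounding to the nearest integer gives 4, 4, 6, 7, 5, 3, 10 = 39 seats, so the divisor must be adjusted.
With modified divisor 50118.1: modified quotas Oakdale 4.186, Rivermont 3.873, Pinehurst 5.528, Claybrook 6.583, Stonebridge 4.682, Millford 3.442, Ashgrove 9.480.
Rounding to the nearest integer: Oakdale 4, Rivermont 4, Pinehurst 6, Claybrook 7, Stonebridge 5, Millford 3, Ashgrove 9 (total 38).

Oakdale 4; Rivermont 4; Pinehurst 6; Claybrook 7; Stonebridge 5; Millford 3; Ashgrove 9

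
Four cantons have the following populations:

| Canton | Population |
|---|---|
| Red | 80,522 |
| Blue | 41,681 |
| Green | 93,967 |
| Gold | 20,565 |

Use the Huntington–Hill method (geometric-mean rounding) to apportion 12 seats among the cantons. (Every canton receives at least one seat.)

Red 4; Blue 2; Green 5; Gold 1

With divisor 19508: modified quotas Red 4.128, Blue 2.137, Green 4.817, Gold 1.054.
Geometric-mean thresholds: Red √(4·5)=4.472, Blue √(2·3)=2.449, Green √(4·5)=4.472, Gold √(1·2)=1.414.
Each quota rounded against its threshold gives Red 4, Blue 2, Green 5, Gold 1 (total 12).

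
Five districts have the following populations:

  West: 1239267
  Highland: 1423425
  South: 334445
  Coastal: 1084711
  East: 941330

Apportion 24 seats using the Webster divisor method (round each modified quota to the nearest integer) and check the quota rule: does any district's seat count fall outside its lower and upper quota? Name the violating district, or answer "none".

Standard quotas: West 5.921, Highland 6.801, South 1.598, Coastal 5.183, East 4.498.
Webster allocation: West 6, Highland 7, South 2, Coastal 5, East 4.
Every allocation lies between the lower and upper quota.

none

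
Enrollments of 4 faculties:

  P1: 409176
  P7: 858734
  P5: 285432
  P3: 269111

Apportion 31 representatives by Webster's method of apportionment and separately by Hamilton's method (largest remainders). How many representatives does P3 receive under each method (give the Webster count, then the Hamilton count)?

Webster: P1 7, P7 14, P5 5, P3 5.
Hamilton: P1 7, P7 15, P5 5, P3 4.
P3 gets 5 under Webster and 4 under Hamilton.

5 and 4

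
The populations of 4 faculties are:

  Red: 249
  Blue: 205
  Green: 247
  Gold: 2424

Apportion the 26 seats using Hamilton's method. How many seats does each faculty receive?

Total 3125; standard divisor 3125/26 ≈ 120.192.
Standard quotas: Red 2.072, Blue 1.706, Green 2.055, Gold 20.168.
Lower quotas: Red 2, Blue 1, Green 2, Gold 20 (sum 25, leaving 1 seat).
Remainders in descending order: Blue 0.706, Gold 0.168, Red 0.072, Green 0.055.
The surplus seat goes to Blue.

Red=2, Blue=2, Green=2, Gold=20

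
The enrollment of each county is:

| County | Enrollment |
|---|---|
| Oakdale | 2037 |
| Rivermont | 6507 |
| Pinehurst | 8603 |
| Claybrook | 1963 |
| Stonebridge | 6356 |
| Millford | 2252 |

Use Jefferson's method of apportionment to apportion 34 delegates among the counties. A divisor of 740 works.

With modified divisor 740: modified quotas Oakdale 2.753, Rivermont 8.793, Pinehurst 11.626, Claybrook 2.653, Stonebridge 8.589, Millford 3.043.
Rounding down: Oakdale 2, Rivermont 8, Pinehurst 11, Claybrook 2, Stonebridge 8, Millford 3 (total 34).

Oakdale 2, Rivermont 8, Pinehurst 11, Claybrook 2, Stonebridge 8, Millford 3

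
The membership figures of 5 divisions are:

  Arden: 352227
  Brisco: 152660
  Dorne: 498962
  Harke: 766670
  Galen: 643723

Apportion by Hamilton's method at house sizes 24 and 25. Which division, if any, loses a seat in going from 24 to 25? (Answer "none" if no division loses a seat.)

At 24 seats: Arden 3, Brisco 2, Dorne 5, Harke 8, Galen 6.
At 25 seats: Arden 4, Brisco 1, Dorne 5, Harke 8, Galen 7.
Brisco drops from 2 to 1.

Brisco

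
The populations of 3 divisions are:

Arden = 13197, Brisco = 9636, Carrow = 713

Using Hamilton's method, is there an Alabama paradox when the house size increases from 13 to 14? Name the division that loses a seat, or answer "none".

At 13 seats: Arden 7, Brisco 5, Carrow 1.
At 14 seats: Arden 8, Brisco 6, Carrow 0.
Carrow drops from 1 to 0.

Carrow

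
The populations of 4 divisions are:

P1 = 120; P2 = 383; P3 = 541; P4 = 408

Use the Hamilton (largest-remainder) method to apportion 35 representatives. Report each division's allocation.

P1=3, P2=9, P3=13, P4=10

Standard divisor: 1452 ÷ 35 ≈ 41.486.
Standard quotas: P1 2.893, P2 9.232, P3 13.041, P4 9.835.
Lower quotas: P1 2, P2 9, P3 13, P4 9 (sum 33, leaving 2 seats).
Remainders in descending order: P1 0.893, P4 0.835, P2 0.232, P3 0.041.
Largest remainders: P1, P4 receive the extra seats.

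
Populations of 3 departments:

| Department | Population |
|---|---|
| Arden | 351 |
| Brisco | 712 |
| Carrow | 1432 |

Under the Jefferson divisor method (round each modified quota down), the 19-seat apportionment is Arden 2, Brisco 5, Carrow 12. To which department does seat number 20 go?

Priority for the next seat is population ÷ (current seats + 1).
Priorities: Arden 117.000, Brisco 118.667, Carrow 110.154.
Highest priority: Brisco.

Brisco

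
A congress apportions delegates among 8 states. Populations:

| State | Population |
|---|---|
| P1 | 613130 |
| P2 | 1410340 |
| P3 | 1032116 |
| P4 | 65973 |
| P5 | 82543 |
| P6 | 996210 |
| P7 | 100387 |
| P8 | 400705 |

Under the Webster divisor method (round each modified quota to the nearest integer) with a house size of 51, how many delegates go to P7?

Standard divisor 4701404/51 ≈ 92184.392; standard quotas: P1 6.651, P2 15.299, P3 11.196, P4 0.716, P5 0.895, P6 10.807, P7 1.089, P8 4.347.
Rounding to the nearest integer gives P1 7, P2 15, P3 11, P4 1, P5 1, P6 11, P7 1, P8 4 — total 51, matching the house size, so no adjustment is needed.
P7 receives 1.

1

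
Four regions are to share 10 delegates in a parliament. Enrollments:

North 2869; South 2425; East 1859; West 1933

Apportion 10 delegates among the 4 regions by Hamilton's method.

North 3; South 3; East 2; West 2

Total 9086; standard divisor 9086/10 ≈ 908.6.
Standard quotas: North 3.158, South 2.669, East 2.046, West 2.127.
Lower quotas: North 3, South 2, East 2, West 2 (sum 9, leaving 1 seat).
Remainders in descending order: South 0.669, North 0.158, West 0.127, East 0.046.
Largest remainder: South receives the extra seat.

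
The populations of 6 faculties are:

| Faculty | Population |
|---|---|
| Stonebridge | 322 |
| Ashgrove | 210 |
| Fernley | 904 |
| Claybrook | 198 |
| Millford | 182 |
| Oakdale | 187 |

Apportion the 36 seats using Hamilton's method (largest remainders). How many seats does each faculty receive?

Standard divisor: 2003 ÷ 36 ≈ 55.639.
Standard quotas: Stonebridge 5.787, Ashgrove 3.774, Fernley 16.248, Claybrook 3.559, Millford 3.271, Oakdale 3.361.
Lower quotas: Stonebridge 5, Ashgrove 3, Fernley 16, Claybrook 3, Millford 3, Oakdale 3 (sum 33, leaving 3 seats).
Remainders in descending order: Stonebridge 0.787, Ashgrove 0.774, Claybrook 0.559, Oakdale 0.361, Millford 0.271, Fernley 0.248.
Largest remainders: Stonebridge, Ashgrove, Claybrook receive the extra seats.

Stonebridge 6, Ashgrove 4, Fernley 16, Claybrook 4, Millford 3, Oakdale 3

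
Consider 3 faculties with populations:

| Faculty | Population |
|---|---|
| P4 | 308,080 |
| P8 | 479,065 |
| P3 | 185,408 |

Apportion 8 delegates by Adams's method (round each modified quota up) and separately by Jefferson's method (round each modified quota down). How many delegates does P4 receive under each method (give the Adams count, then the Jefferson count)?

Adams: P4 2, P8 4, P3 2.
Jefferson: P4 3, P8 4, P3 1.
P4 gets 2 under Adams and 3 under Jefferson.

2 and 3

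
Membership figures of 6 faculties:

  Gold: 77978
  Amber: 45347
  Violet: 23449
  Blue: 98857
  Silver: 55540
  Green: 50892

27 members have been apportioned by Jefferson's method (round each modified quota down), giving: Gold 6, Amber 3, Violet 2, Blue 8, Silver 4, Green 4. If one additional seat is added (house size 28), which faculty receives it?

Amber

Priority for the next seat is population ÷ (current seats + 1).
Priorities: Gold 11139.714, Amber 11336.750, Violet 7816.333, Blue 10984.111, Silver 11108.000, Green 10178.400.
Highest priority: Amber.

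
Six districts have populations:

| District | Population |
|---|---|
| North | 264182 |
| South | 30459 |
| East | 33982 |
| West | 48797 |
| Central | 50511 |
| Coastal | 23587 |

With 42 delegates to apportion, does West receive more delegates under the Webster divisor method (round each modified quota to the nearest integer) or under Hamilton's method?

Webster: North 24, South 3, East 3, West 5, Central 5, Coastal 2.
Hamilton: North 25, South 3, East 3, West 4, Central 5, Coastal 2.
West gets 5 under Webster and 4 under Hamilton.

Webster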